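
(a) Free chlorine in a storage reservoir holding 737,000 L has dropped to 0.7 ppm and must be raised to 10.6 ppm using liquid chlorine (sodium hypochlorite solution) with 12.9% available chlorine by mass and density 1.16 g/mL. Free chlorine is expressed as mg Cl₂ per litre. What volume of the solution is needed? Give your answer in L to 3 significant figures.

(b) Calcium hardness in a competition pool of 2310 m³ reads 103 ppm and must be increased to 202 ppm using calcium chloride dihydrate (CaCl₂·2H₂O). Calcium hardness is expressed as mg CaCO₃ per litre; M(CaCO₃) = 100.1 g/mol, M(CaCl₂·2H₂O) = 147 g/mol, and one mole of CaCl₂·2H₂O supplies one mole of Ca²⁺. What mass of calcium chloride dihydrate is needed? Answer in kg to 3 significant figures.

(a) Chlorine deficit: 10.6 − 0.7 = 9.9 ppm = 9.9 mg/L as Cl₂.
(a) Cl₂ equivalent needed: 9.9 mg/L × 737,000 L = 7,296,000 mg = 7296 g.
(a) Product at 12.9% available chlorine: 7296 / 0.129 = 56,560 g.
(a) Volume at density 1.16 g/mL: 56,560 g ÷ 1.16 g/mL = 48,760 mL.

(b) Volume: 2310 m³ = 2,310,000 L.
(b) Hardness to add: (202 − 103) = 99 mg/L as CaCO₃ × 2,310,000 L = 228,700 g as CaCO₃.
(b) Moles of Ca²⁺ (1 mol Ca²⁺ ≡ 1 mol CaCO₃): 228,700 / 100.1 g/mol = 2285 mol.
(b) Mass of CaCl₂·2H₂O: 2285 × 147 = 335,800 g.

(a) 48.8 L; (b) 336 kg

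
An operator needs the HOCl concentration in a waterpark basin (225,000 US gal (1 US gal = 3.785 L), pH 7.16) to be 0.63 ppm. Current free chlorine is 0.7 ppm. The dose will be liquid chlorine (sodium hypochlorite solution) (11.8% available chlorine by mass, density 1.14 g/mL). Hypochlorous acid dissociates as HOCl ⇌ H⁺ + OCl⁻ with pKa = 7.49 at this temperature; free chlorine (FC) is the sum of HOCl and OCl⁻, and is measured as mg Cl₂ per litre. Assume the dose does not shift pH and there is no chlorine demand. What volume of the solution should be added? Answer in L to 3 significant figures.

1.42 L

Volume: 225,000 US gal × 3.785 L/gal = 851,625 L.
[OCl⁻]/[HOCl] = 10^(pH − pKa) = 10^(7.16 − 7.49) = 0.4677; fraction as HOCl = 1/(1 + 0.4677) = 0.6813.
Free chlorine required for 0.63 ppm HOCl: 0.63 / 0.6813 = 0.9247 ppm.
FC to add: 0.9247 − 0.7 = 0.2247 mg/L as Cl₂.
Cl₂ equivalent: 0.2247 mg/L × 851,625 L = 191.3 g.
Product at 11.8% available Cl: 191.3 / 0.118 = 1622 g.
Volume: 1622 g ÷ 1.14 g/mL = 1422 mL.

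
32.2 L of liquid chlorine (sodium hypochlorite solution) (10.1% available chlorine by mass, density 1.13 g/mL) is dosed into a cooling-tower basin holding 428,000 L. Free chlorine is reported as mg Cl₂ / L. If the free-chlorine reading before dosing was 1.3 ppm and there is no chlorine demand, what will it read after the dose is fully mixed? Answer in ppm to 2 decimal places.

Mass of solution: 32.2 L × 1000 mL/L × 1.13 g/mL = 36,390 g.
Available chlorine delivered: 36,390 g × 0.101 = 3675 g as Cl₂.
Concentration rise: 3675 g / 428,000 L = 8.586 mg/L = 8.59 ppm.
Final FC: 1.3 + 8.59 = 9.89 ppm.

9.89 ppm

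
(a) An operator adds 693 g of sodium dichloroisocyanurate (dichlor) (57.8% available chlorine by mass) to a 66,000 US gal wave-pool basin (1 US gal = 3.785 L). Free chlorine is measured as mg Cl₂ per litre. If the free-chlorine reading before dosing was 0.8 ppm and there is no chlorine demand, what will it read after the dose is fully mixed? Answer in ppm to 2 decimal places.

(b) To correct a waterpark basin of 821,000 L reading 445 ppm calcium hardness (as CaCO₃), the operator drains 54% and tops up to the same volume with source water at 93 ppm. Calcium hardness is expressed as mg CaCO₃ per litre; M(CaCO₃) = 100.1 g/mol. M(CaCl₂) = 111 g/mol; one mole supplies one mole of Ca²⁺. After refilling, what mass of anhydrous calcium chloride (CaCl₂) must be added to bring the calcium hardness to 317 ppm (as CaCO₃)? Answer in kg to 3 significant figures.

(a) Volume: 66,000 US gal × 3.785 L/gal = 249,810 L.
(a) Available chlorine delivered: 693 g × 0.578 = 400.6 g as Cl₂.
(a) Concentration rise: 400.6 g / 249,810 L = 1.603 mg/L = 1.60 ppm.
(a) Final FC: 0.8 + 1.60 = 2.40 ppm.

(b) After draining 54% and refilling: 445 × 0.46 + 93 × 0.54 = 254.92 ppm.
(b) Deficit to target: 317 − 254.92 = 62.08 mg/L.
(b) As CaCO₃: 62.08 mg/L × 821,000 L = 50,970 g; ÷ 100.1 = 509.2 mol Ca²⁺.
(b) Mass: 509.2 × 111 = 56,520 g.

(a) 2.40 ppm; (b) 56.5 kg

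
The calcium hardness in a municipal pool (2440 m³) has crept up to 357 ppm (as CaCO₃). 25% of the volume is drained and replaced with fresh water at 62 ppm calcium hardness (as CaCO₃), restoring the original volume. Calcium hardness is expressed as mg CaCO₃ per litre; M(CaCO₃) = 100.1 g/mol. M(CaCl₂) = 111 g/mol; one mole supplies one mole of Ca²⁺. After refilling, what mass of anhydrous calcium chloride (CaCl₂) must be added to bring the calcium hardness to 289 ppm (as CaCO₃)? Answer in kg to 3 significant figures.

15.6 kg

Volume: 2440 m³ = 2,440,000 L.
After draining 25% and refilling: 357 × 0.75 + 62 × 0.25 = 283.25 ppm.
Deficit to target: 289 − 283.25 = 5.75 mg/L.
As CaCO₃: 5.75 mg/L × 2,440,000 L = 14,030 g; ÷ 100.1 = 140.2 mol Ca²⁺.
Mass: 140.2 × 111 = 15,560 g.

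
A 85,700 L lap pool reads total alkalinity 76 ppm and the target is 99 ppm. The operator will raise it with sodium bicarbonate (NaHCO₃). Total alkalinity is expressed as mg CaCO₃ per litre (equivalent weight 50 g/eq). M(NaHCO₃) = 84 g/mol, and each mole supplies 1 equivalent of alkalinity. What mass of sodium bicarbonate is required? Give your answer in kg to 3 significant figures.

Alkalinity to add: (99 − 76) = 23 mg/L as CaCO₃ × 85,700 L = 1971 g as CaCO₃.
Equivalents: 1971 g ÷ 50 g/eq = 39.42 eq.
NaHCO₃ supplies 1 eq per mole → 39.42 mol.
Mass: 39.42 mol × 84 g/mol = 3311 g.

3.31 kg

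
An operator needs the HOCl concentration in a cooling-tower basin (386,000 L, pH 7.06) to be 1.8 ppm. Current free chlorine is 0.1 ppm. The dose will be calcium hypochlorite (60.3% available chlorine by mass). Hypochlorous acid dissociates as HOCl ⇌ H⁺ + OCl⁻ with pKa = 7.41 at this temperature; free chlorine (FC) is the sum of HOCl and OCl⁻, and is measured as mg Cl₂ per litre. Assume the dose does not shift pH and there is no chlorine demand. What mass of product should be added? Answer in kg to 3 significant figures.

[OCl⁻]/[HOCl] = 10^(pH − pKa) = 10^(7.06 − 7.41) = 0.4467; fraction as HOCl = 1/(1 + 0.4467) = 0.6912.
Free chlorine required for 1.8 ppm HOCl: 1.8 / 0.6912 = 2.604 ppm.
FC to add: 2.604 − 0.1 = 2.504 mg/L as Cl₂.
Cl₂ equivalent: 2.504 mg/L × 386,000 L = 966.6 g.
Product at 60.3% available Cl: 966.6 / 0.603 = 1603 g.

1.60 kg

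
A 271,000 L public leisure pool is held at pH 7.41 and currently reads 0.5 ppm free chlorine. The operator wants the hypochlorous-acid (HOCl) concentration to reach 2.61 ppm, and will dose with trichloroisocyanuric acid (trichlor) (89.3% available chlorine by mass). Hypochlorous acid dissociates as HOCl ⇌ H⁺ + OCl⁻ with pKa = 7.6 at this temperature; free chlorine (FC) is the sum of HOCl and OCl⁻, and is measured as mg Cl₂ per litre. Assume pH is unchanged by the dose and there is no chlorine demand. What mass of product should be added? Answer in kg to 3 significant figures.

1.15 kg

[OCl⁻]/[HOCl] = 10^(pH − pKa) = 10^(7.41 − 7.6) = 0.6457; fraction as HOCl = 1/(1 + 0.6457) = 0.6077.
Free chlorine required for 2.61 ppm HOCl: 2.61 / 0.6077 = 4.295 ppm.
FC to add: 4.295 − 0.5 = 3.795 mg/L as Cl₂.
Cl₂ equivalent: 3.795 mg/L × 271,000 L = 1028 g.
Product at 89.3% available Cl: 1028 / 0.893 = 1152 g.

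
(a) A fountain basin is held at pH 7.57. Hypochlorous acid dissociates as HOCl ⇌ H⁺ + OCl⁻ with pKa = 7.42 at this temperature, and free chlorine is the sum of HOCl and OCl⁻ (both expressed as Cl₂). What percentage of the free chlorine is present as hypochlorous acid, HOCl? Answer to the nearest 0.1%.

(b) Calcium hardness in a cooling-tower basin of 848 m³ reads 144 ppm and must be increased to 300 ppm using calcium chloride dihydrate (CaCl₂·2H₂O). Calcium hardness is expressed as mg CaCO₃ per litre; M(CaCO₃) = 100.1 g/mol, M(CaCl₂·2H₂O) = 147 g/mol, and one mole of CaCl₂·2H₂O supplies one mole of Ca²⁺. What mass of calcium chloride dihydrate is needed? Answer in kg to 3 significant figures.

(a) [OCl⁻]/[HOCl] = 10^(pH − pKa) = 10^(7.57 − 7.42) = 10^0.15 = 1.413.
(a) Fraction as HOCl = 1 / (1 + 1.413) = 0.4145.

(b) Volume: 848 m³ = 848,000 L.
(b) Hardness to add: (300 − 144) = 156 mg/L as CaCO₃ × 848,000 L = 132,300 g as CaCO₃.
(b) Moles of Ca²⁺ (1 mol Ca²⁺ ≡ 1 mol CaCO₃): 132,300 / 100.1 g/mol = 1322 mol.
(b) Mass of CaCl₂·2H₂O: 1322 × 147 = 194,300 g.

(a) 41.5%; (b) 194 kg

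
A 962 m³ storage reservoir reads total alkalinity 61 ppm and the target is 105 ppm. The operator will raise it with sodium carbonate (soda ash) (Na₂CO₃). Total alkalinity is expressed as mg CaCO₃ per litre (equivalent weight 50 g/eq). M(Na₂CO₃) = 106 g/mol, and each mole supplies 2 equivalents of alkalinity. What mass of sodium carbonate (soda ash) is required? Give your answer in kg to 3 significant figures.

44.9 kg

Volume: 962 m³ = 962,000 L.
Alkalinity to add: (105 − 61) = 44 mg/L as CaCO₃ × 962,000 L = 42,330 g as CaCO₃.
Equivalents: 42,330 g ÷ 50 g/eq = 846.6 eq.
Each mole of Na₂CO₃ supplies 2 eq, so 846.6 / 2 = 423.3 mol.
Mass: 423.3 mol × 106 g/mol = 44,870 g.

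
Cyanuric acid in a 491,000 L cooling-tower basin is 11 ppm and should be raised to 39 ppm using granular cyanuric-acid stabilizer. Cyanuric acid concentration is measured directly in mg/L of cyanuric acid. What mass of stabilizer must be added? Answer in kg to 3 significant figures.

13.7 kg

CYA to add: (39 − 11) = 28 mg/L × 491,000 L = 13,750 g cyanuric acid.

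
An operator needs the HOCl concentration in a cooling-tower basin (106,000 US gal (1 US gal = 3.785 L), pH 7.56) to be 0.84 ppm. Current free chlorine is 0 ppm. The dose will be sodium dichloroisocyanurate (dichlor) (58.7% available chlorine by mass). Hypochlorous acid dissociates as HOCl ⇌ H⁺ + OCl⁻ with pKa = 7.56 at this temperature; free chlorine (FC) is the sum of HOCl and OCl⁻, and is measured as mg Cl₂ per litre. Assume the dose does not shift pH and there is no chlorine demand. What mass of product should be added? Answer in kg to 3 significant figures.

1.15 kg

Volume: 106,000 US gal × 3.785 L/gal = 401,210 L.
[OCl⁻]/[HOCl] = 10^(pH − pKa) = 10^(7.56 − 7.56) = 1; fraction as HOCl = 1/(1 + 1) = 0.5.
Free chlorine required for 0.84 ppm HOCl: 0.84 / 0.5 = 1.68 ppm.
FC to add: 1.68 − 0 = 1.68 mg/L as Cl₂.
Cl₂ equivalent: 1.68 mg/L × 401,210 L = 674 g.
Product at 58.7% available Cl: 674 / 0.587 = 1148 g.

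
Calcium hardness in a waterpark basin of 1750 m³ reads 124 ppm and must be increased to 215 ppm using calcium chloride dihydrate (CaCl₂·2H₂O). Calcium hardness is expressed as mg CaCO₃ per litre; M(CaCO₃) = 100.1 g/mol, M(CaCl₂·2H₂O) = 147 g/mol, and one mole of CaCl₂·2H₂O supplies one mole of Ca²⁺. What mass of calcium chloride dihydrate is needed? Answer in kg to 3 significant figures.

234 kg

Volume: 1750 m³ = 1,750,000 L.
Hardness to add: (215 − 124) = 91 mg/L as CaCO₃ × 1,750,000 L = 159,200 g as CaCO₃.
Moles of Ca²⁺ (1 mol Ca²⁺ ≡ 1 mol CaCO₃): 159,200 / 100.1 g/mol = 1591 mol.
Mass of CaCl₂·2H₂O: 1591 × 147 = 233,900 g.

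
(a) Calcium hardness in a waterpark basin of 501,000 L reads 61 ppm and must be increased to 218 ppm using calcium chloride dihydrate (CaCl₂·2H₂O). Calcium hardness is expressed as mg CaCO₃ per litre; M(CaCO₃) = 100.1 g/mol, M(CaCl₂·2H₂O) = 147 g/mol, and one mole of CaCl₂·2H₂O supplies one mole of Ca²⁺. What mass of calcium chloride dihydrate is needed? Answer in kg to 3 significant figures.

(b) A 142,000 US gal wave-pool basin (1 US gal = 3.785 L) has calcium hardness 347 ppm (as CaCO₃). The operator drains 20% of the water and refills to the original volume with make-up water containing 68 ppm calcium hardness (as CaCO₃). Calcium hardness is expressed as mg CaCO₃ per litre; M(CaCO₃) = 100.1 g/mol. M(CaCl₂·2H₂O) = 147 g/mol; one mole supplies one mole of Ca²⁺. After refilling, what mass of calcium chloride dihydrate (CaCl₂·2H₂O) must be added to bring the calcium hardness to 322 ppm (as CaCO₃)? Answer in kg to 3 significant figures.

(a) Hardness to add: (218 − 61) = 157 mg/L as CaCO₃ × 501,000 L = 78,660 g as CaCO₃.
(a) Moles of Ca²⁺ (1 mol Ca²⁺ ≡ 1 mol CaCO₃): 78,660 / 100.1 g/mol = 785.8 mol.
(a) Mass of CaCl₂·2H₂O: 785.8 × 147 = 115,500 g.

(b) Volume: 142,000 US gal × 3.785 L/gal = 537,470 L.
(b) After draining 20% and refilling: 347 × 0.80 + 68 × 0.20 = 291.2 ppm.
(b) Deficit to target: 322 − 291.2 = 30.8 mg/L.
(b) As CaCO₃: 30.8 mg/L × 537,470 L = 16,550 g; ÷ 100.1 = 165.4 mol Ca²⁺.
(b) Mass: 165.4 × 147 = 24,310 g.

(a) 116 kg; (b) 24.3 kg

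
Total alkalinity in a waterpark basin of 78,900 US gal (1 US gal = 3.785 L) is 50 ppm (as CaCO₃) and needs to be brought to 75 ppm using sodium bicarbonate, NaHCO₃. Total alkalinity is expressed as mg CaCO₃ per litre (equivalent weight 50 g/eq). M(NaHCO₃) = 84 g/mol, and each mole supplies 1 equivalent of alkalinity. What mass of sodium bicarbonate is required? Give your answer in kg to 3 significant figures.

Volume: 78,900 US gal × 3.785 L/gal = 298,636 L.
Alkalinity to add: (75 − 50) = 25 mg/L as CaCO₃ × 298,636 L = 7466 g as CaCO₃.
Equivalents: 7466 g ÷ 50 g/eq = 149.3 eq.
NaHCO₃ supplies 1 eq per mole → 149.3 mol.
Mass: 149.3 mol × 84 g/mol = 12,540 g.

12.5 kg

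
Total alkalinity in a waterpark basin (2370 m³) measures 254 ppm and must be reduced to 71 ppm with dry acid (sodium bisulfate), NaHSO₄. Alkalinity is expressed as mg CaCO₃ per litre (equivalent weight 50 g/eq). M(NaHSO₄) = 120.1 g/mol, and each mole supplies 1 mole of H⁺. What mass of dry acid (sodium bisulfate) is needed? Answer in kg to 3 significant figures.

Volume: 2370 m³ = 2,370,000 L.
Alkalinity to neutralize: (254 − 71) = 183 mg/L as CaCO₃ × 2,370,000 L = 433,700 g as CaCO₃.
Equivalents of H⁺ required: 433,700 ÷ 50 g/eq = 8674 eq = 8674 mol NaHSO₄.
Mass of NaHSO₄: 8674 × 120.1 = 1,042,000 g.

1,040 kg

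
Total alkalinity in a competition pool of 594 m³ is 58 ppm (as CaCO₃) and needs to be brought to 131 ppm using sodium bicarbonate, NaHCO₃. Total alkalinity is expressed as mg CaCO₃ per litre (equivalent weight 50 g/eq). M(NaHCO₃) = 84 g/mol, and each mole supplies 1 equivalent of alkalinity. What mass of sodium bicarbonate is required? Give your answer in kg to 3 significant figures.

72.8 kg

Volume: 594 m³ = 594,000 L.
Alkalinity to add: (131 − 58) = 73 mg/L as CaCO₃ × 594,000 L = 43,360 g as CaCO₃.
Equivalents: 43,360 g ÷ 50 g/eq = 867.2 eq.
NaHCO₃ supplies 1 eq per mole → 867.2 mol.
Mass: 867.2 mol × 84 g/mol = 72,850 g.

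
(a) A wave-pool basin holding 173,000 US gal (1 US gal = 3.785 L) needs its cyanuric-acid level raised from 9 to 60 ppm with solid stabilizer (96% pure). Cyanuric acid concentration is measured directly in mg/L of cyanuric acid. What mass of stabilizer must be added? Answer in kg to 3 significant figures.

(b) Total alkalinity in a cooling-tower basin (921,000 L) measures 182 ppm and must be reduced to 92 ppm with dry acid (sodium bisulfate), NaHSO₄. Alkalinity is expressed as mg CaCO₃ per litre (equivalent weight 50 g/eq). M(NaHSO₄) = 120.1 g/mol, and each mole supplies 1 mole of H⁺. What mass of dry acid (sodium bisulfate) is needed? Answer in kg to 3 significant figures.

(a) 34.8 kg; (b) 199 kg

(a) Volume: 173,000 US gal × 3.785 L/gal = 654,805 L.
(a) CYA to add: (60 − 9) = 51 mg/L × 654,805 L = 33,400 g cyanuric acid.
(a) At 96% purity: 33,400 / 0.96 = 34,790 g product.

(b) Alkalinity to neutralize: (182 − 92) = 90 mg/L as CaCO₃ × 921,000 L = 82,890 g as CaCO₃.
(b) Equivalents of H⁺ required: 82,890 ÷ 50 g/eq = 1658 eq = 1658 mol NaHSO₄.
(b) Mass of NaHSO₄: 1658 × 120.1 = 199,100 g.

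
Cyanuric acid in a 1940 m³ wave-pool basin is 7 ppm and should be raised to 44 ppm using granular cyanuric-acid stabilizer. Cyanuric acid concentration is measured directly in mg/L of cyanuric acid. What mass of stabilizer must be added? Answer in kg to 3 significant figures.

71.8 kg

Volume: 1940 m³ = 1,940,000 L.
CYA to add: (44 − 7) = 37 mg/L × 1,940,000 L = 71,780 g cyanuric acid.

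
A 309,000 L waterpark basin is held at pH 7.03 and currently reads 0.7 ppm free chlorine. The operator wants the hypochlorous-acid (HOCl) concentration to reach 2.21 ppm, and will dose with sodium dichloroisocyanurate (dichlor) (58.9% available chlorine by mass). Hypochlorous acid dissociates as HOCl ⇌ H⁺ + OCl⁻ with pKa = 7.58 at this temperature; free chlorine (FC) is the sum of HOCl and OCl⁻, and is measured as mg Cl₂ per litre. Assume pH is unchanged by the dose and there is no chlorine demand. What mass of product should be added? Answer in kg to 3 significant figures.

1.12 kg

[OCl⁻]/[HOCl] = 10^(pH − pKa) = 10^(7.03 − 7.58) = 0.2818; fraction as HOCl = 1/(1 + 0.2818) = 0.7801.
Free chlorine required for 2.21 ppm HOCl: 2.21 / 0.7801 = 2.833 ppm.
FC to add: 2.833 − 0.7 = 2.133 mg/L as Cl₂.
Cl₂ equivalent: 2.133 mg/L × 309,000 L = 659.1 g.
Product at 58.9% available Cl: 659.1 / 0.589 = 1119 g.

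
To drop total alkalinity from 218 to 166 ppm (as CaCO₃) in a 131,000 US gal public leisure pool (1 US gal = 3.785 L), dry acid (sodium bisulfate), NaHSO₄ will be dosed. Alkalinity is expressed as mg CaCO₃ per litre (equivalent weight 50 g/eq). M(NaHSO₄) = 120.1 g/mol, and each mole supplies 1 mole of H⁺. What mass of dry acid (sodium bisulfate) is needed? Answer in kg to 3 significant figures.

61.9 kg

Volume: 131,000 US gal × 3.785 L/gal = 495,835 L.
Alkalinity to neutralize: (218 − 166) = 52 mg/L as CaCO₃ × 495,835 L = 25,780 g as CaCO₃.
Equivalents of H⁺ required: 25,780 ÷ 50 g/eq = 515.7 eq = 515.7 mol NaHSO₄.
Mass of NaHSO₄: 515.7 × 120.1 = 61,930 g.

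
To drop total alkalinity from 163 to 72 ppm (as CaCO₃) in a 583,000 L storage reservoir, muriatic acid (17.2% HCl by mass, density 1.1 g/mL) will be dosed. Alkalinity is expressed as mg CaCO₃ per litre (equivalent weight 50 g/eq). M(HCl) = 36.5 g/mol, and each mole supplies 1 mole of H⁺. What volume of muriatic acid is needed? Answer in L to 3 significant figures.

205 L

Alkalinity to neutralize: (163 − 72) = 91 mg/L as CaCO₃ × 583,000 L = 53,050 g as CaCO₃.
Equivalents of H⁺ required: 53,050 ÷ 50 g/eq = 1061 eq = 1061 mol HCl.
Mass of HCl: 1061 × 36.5 = 38,730 g.
Mass of 17.2% solution: 38,730 / 0.172 = 225,200 g.
Volume: 225,200 g ÷ 1.1 g/mL = 204,700 mL.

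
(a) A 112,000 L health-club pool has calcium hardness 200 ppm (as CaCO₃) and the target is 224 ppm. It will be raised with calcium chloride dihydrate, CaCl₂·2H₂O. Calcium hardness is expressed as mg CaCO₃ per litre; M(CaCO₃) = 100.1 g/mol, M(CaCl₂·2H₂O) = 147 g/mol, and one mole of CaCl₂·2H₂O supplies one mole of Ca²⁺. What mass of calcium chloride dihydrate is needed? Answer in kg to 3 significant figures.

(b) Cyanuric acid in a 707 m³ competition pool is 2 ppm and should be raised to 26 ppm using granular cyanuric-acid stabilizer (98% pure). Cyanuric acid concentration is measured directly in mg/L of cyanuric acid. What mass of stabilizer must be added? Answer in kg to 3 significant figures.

(a) Hardness to add: (224 − 200) = 24 mg/L as CaCO₃ × 112,000 L = 2688 g as CaCO₃.
(a) Moles of Ca²⁺ (1 mol Ca²⁺ ≡ 1 mol CaCO₃): 2688 / 100.1 g/mol = 26.85 mol.
(a) Mass of CaCl₂·2H₂O: 26.85 × 147 = 3947 g.

(b) Volume: 707 m³ = 707,000 L.
(b) CYA to add: (26 − 2) = 24 mg/L × 707,000 L = 16,970 g cyanuric acid.
(b) At 98% purity: 16,970 / 0.98 = 17,310 g product.

(a) 3.95 kg; (b) 17.3 kg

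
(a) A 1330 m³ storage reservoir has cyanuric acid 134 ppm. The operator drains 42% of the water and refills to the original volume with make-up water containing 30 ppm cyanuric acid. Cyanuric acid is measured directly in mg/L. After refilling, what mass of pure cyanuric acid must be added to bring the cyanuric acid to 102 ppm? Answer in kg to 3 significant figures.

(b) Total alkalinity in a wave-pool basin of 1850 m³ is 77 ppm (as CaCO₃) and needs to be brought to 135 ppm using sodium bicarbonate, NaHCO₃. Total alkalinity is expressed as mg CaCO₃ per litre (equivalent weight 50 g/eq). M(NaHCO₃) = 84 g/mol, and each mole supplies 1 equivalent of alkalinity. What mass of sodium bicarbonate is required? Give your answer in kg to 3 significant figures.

(a) 15.5 kg; (b) 180 kg

(a) Volume: 1330 m³ = 1,330,000 L.
(a) After draining 42% and refilling: 134 × 0.58 + 30 × 0.42 = 90.32 ppm.
(a) Deficit to target: 102 − 90.32 = 11.68 mg/L.
(a) Mass: 11.68 mg/L × 1,330,000 L = 15,530 g cyanuric acid.

(b) Volume: 1850 m³ = 1,850,000 L.
(b) Alkalinity to add: (135 − 77) = 58 mg/L as CaCO₃ × 1,850,000 L = 107,300 g as CaCO₃.
(b) Equivalents: 107,300 g ÷ 50 g/eq = 2146 eq.
(b) NaHCO₃ supplies 1 eq per mole → 2146 mol.
(b) Mass: 2146 mol × 84 g/mol = 180,300 g.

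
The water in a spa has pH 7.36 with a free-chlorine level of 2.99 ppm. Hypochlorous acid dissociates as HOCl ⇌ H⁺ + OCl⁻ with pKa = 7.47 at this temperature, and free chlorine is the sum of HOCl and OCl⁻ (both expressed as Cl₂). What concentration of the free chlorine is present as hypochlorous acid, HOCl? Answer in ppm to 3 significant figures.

[OCl⁻]/[HOCl] = 10^(pH − pKa) = 10^(7.36 − 7.47) = 10^-0.11 = 0.7762.
Fraction as HOCl = 1 / (1 + 0.7762) = 0.563.
HOCl = 0.563 × 2.99 ppm = 1.683 ppm.

1.68 ppm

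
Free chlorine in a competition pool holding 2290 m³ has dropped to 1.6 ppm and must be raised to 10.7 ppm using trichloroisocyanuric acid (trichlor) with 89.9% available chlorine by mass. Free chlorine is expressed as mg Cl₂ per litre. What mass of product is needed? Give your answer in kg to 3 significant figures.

23.2 kg

Volume: 2290 m³ = 2,290,000 L.
Chlorine deficit: 10.7 − 1.6 = 9.1 ppm = 9.1 mg/L as Cl₂.
Cl₂ equivalent needed: 9.1 mg/L × 2,290,000 L = 20,840,000 mg = 20,840 g.
Product at 89.9% available chlorine: 20,840 / 0.899 = 23,180 g.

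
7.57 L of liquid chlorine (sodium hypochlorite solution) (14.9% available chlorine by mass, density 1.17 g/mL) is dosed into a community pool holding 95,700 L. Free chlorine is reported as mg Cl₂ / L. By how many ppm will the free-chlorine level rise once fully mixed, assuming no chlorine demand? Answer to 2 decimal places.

Mass of solution: 7.57 L × 1000 mL/L × 1.17 g/mL = 8857 g.
Available chlorine delivered: 8857 g × 0.149 = 1320 g as Cl₂.
Concentration rise: 1320 g / 95,700 L = 13.79 mg/L = 13.79 ppm.

13.79 ppm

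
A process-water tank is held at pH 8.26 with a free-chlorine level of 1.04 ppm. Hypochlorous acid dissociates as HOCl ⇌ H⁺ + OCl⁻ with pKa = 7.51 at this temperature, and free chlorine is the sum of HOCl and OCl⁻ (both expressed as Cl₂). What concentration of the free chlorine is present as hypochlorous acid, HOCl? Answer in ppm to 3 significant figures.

[OCl⁻]/[HOCl] = 10^(pH − pKa) = 10^(8.26 − 7.51) = 10^0.75 = 5.623.
Fraction as HOCl = 1 / (1 + 5.623) = 0.151.
HOCl = 0.151 × 1.04 ppm = 0.157 ppm.

0.157 ppm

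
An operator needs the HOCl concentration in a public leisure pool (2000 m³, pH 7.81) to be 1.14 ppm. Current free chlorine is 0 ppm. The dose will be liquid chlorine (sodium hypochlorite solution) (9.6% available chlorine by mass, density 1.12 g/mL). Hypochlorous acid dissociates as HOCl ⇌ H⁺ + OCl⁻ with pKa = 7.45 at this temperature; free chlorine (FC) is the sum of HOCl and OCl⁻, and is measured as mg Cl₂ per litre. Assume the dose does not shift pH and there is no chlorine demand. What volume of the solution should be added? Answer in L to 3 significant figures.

69.8 L

Volume: 2000 m³ = 2,000,000 L.
[OCl⁻]/[HOCl] = 10^(pH − pKa) = 10^(7.81 − 7.45) = 2.291; fraction as HOCl = 1/(1 + 2.291) = 0.3039.
Free chlorine required for 1.14 ppm HOCl: 1.14 / 0.3039 = 3.752 ppm.
FC to add: 3.752 − 0 = 3.752 mg/L as Cl₂.
Cl₂ equivalent: 3.752 mg/L × 2,000,000 L = 7503 g.
Product at 9.6% available Cl: 7503 / 0.096 = 78,160 g.
Volume: 78,160 g ÷ 1.12 g/mL = 69,780 mL.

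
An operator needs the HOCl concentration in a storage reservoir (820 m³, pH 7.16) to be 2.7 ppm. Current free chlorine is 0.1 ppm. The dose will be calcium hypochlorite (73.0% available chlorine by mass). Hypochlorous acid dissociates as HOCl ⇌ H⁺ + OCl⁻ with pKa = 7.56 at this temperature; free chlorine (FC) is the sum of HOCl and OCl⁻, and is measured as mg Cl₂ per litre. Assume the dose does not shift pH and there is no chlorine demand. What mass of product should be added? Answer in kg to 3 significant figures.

Volume: 820 m³ = 820,000 L.
[OCl⁻]/[HOCl] = 10^(pH − pKa) = 10^(7.16 − 7.56) = 0.3981; fraction as HOCl = 1/(1 + 0.3981) = 0.7153.
Free chlorine required for 2.7 ppm HOCl: 2.7 / 0.7153 = 3.775 ppm.
FC to add: 3.775 − 0.1 = 3.675 mg/L as Cl₂.
Cl₂ equivalent: 3.675 mg/L × 820,000 L = 3013 g.
Product at 73.0% available Cl: 3013 / 0.73 = 4128 g.

4.13 kg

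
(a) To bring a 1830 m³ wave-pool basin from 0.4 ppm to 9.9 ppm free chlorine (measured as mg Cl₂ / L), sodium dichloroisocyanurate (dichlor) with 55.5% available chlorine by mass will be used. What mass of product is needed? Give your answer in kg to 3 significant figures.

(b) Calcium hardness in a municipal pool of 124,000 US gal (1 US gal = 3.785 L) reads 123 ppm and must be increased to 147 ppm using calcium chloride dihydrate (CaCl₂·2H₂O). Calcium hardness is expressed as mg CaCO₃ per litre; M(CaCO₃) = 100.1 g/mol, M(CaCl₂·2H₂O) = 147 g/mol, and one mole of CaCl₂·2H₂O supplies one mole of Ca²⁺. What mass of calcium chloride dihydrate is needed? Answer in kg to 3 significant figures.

(a) 31.3 kg; (b) 16.5 kg

(a) Volume: 1830 m³ = 1,830,000 L.
(a) Chlorine deficit: 9.9 − 0.4 = 9.5 ppm = 9.5 mg/L as Cl₂.
(a) Cl₂ equivalent needed: 9.5 mg/L × 1,830,000 L = 17,380,000 mg = 17,380 g.
(a) Product at 55.5% available chlorine: 17,380 / 0.555 = 31,320 g.

(b) Volume: 124,000 US gal × 3.785 L/gal = 469,340 L.
(b) Hardness to add: (147 − 123) = 24 mg/L as CaCO₃ × 469,340 L = 11,260 g as CaCO₃.
(b) Moles of Ca²⁺ (1 mol Ca²⁺ ≡ 1 mol CaCO₃): 11,260 / 100.1 g/mol = 112.5 mol.
(b) Mass of CaCl₂·2H₂O: 112.5 × 147 = 16,540 g.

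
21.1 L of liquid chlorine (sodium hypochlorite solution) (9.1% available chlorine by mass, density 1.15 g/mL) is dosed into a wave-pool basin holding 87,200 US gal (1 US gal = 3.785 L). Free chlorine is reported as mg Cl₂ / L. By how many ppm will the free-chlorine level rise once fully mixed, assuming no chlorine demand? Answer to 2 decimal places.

6.69 ppm

Volume: 87,200 US gal × 3.785 L/gal = 330,052 L.
Mass of solution: 21.1 L × 1000 mL/L × 1.15 g/mL = 24,260 g.
Available chlorine delivered: 24,260 g × 0.091 = 2208 g as Cl₂.
Concentration rise: 2208 g / 330,052 L = 6.69 mg/L = 6.69 ppm.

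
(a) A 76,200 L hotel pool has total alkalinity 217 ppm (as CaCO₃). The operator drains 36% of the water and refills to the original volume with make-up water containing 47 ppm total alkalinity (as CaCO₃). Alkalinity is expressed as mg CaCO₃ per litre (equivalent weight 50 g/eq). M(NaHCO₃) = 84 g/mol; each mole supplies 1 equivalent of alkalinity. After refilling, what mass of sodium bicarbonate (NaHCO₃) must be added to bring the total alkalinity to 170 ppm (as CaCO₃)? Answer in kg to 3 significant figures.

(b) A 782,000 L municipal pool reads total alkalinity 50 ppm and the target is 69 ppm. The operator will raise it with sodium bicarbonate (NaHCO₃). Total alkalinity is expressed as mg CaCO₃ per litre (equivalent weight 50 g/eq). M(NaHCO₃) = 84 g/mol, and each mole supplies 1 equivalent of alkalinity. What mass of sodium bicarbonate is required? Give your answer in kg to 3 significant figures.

(a) After draining 36% and refilling: 217 × 0.64 + 47 × 0.36 = 155.8 ppm.
(a) Deficit to target: 170 − 155.8 = 14.2 mg/L.
(a) As CaCO₃: 14.2 mg/L × 76,200 L = 1082 g; ÷ 50 g/eq ÷ 1 = 21.64 mol NaHCO₃.
(a) Mass: 21.64 × 84 = 1818 g.

(b) Alkalinity to add: (69 − 50) = 19 mg/L as CaCO₃ × 782,000 L = 14,860 g as CaCO₃.
(b) Equivalents: 14,860 g ÷ 50 g/eq = 297.2 eq.
(b) NaHCO₃ supplies 1 eq per mole → 297.2 mol.
(b) Mass: 297.2 mol × 84 g/mol = 24,960 g.

(a) 1.82 kg; (b) 25.0 kg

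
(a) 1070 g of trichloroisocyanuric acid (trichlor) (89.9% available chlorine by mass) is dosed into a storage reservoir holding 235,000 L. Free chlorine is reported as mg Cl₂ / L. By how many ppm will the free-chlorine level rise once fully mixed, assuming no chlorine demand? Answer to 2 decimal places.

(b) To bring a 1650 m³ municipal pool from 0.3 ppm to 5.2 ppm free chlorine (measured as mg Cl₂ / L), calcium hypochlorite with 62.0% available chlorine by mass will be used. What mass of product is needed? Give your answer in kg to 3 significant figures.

(a) Available chlorine delivered: 1070 g × 0.899 = 961.9 g as Cl₂.
(a) Concentration rise: 961.9 g / 235,000 L = 4.093 mg/L = 4.09 ppm.

(b) Volume: 1650 m³ = 1,650,000 L.
(b) Chlorine deficit: 5.2 − 0.3 = 4.9 ppm = 4.9 mg/L as Cl₂.
(b) Cl₂ equivalent needed: 4.9 mg/L × 1,650,000 L = 8,085,000 mg = 8085 g.
(b) Product at 62.0% available chlorine: 8085 / 0.62 = 13,040 g.

(a) 4.09 ppm; (b) 13.0 kg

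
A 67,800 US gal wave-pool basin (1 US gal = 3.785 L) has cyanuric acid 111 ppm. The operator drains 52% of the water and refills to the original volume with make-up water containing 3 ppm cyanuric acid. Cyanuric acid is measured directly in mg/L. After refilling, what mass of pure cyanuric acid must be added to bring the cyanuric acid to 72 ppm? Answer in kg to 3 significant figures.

4.40 kg

Volume: 67,800 US gal × 3.785 L/gal = 256,623 L.
After draining 52% and refilling: 111 × 0.48 + 3 × 0.52 = 54.84 ppm.
Deficit to target: 72 − 54.84 = 17.16 mg/L.
Mass: 17.16 mg/L × 256,623 L = 4404 g cyanuric acid.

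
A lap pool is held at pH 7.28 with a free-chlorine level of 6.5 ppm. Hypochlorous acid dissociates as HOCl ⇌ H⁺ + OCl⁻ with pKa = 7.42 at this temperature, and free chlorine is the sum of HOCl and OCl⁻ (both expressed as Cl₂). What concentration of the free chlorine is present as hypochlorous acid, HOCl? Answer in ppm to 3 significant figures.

[OCl⁻]/[HOCl] = 10^(pH − pKa) = 10^(7.28 − 7.42) = 10^-0.14 = 0.7244.
Fraction as HOCl = 1 / (1 + 0.7244) = 0.5799.
HOCl = 0.5799 × 6.5 ppm = 3.769 ppm.

3.77 ppm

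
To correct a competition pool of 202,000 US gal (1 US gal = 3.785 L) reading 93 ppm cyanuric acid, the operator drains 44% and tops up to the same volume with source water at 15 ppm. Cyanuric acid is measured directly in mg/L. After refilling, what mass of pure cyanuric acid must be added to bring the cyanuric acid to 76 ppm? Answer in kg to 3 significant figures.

Volume: 202,000 US gal × 3.785 L/gal = 764,570 L.
After draining 44% and refilling: 93 × 0.56 + 15 × 0.44 = 58.68 ppm.
Deficit to target: 76 − 58.68 = 17.32 mg/L.
Mass: 17.32 mg/L × 764,570 L = 13,240 g cyanuric acid.

13.2 kg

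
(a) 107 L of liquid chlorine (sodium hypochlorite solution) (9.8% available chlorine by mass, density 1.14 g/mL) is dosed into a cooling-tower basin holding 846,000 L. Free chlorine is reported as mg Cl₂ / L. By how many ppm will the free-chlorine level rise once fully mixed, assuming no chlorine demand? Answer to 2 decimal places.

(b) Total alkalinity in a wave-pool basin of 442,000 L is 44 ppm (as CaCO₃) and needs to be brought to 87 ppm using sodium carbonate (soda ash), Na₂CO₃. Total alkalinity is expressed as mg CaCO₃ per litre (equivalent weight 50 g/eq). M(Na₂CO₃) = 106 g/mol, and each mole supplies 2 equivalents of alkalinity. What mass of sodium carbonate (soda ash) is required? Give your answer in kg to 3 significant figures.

(a) 14.13 ppm; (b) 20.1 kg

(a) Mass of solution: 107 L × 1000 mL/L × 1.14 g/mL = 122,000 g.
(a) Available chlorine delivered: 122,000 g × 0.098 = 11,950 g as Cl₂.
(a) Concentration rise: 11,950 g / 846,000 L = 14.13 mg/L = 14.13 ppm.

(b) Alkalinity to add: (87 − 44) = 43 mg/L as CaCO₃ × 442,000 L = 19,010 g as CaCO₃.
(b) Equivalents: 19,010 g ÷ 50 g/eq = 380.1 eq.
(b) Each mole of Na₂CO₃ supplies 2 eq, so 380.1 / 2 = 190.1 mol.
(b) Mass: 190.1 mol × 106 g/mol = 20,150 g.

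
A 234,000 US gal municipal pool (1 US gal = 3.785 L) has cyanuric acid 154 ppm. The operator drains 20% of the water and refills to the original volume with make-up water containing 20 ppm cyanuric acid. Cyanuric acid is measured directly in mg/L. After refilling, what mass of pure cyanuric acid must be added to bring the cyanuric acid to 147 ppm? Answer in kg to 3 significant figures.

17.5 kg

Volume: 234,000 US gal × 3.785 L/gal = 885,690 L.
After draining 20% and refilling: 154 × 0.80 + 20 × 0.20 = 127.2 ppm.
Deficit to target: 147 − 127.2 = 19.8 mg/L.
Mass: 19.8 mg/L × 885,690 L = 17,540 g cyanuric acid.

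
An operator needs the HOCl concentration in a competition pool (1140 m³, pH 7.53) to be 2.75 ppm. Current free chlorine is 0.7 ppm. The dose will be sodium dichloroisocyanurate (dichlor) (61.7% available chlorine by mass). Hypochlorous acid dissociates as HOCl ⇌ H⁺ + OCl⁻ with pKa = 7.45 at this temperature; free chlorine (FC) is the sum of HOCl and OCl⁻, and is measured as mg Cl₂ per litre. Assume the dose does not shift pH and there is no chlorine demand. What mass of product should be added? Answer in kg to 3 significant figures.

Volume: 1140 m³ = 1,140,000 L.
[OCl⁻]/[HOCl] = 10^(pH − pKa) = 10^(7.53 − 7.45) = 1.202; fraction as HOCl = 1/(1 + 1.202) = 0.4541.
Free chlorine required for 2.75 ppm HOCl: 2.75 / 0.4541 = 6.056 ppm.
FC to add: 6.056 − 0.7 = 5.356 mg/L as Cl₂.
Cl₂ equivalent: 5.356 mg/L × 1,140,000 L = 6106 g.
Product at 61.7% available Cl: 6106 / 0.617 = 9896 g.

9.90 kg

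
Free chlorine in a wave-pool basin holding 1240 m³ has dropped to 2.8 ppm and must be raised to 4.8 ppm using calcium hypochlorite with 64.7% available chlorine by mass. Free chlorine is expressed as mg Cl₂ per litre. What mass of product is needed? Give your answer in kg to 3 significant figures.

Volume: 1240 m³ = 1,240,000 L.
Chlorine deficit: 4.8 − 2.8 = 2 ppm = 2 mg/L as Cl₂.
Cl₂ equivalent needed: 2 mg/L × 1,240,000 L = 2,480,000 mg = 2480 g.
Product at 64.7% available chlorine: 2480 / 0.647 = 3833 g.

3.83 kg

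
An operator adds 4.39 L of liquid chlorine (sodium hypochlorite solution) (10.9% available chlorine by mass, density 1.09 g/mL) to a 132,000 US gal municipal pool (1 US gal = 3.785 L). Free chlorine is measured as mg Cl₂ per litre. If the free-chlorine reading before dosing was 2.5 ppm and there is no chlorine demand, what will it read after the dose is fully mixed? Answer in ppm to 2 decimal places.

Volume: 132,000 US gal × 3.785 L/gal = 499,620 L.
Mass of solution: 4.39 L × 1000 mL/L × 1.09 g/mL = 4785 g.
Available chlorine delivered: 4785 g × 0.109 = 521.6 g as Cl₂.
Concentration rise: 521.6 g / 499,620 L = 1.044 mg/L = 1.04 ppm.
Final FC: 2.5 + 1.04 = 3.54 ppm.

3.54 ppm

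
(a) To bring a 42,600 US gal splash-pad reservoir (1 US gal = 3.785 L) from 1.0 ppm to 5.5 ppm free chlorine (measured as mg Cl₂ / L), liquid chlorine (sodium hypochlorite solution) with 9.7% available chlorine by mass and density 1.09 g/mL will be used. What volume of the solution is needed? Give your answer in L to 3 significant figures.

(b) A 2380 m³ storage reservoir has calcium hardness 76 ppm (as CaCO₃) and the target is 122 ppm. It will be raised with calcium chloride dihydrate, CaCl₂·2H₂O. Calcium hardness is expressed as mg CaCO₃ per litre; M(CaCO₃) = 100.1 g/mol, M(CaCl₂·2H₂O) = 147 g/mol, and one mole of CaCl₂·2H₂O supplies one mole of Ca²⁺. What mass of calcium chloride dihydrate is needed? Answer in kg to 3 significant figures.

(a) Volume: 42,600 US gal × 3.785 L/gal = 161,241 L.
(a) Chlorine deficit: 5.5 − 1.0 = 4.5 ppm = 4.5 mg/L as Cl₂.
(a) Cl₂ equivalent needed: 4.5 mg/L × 161,241 L = 725,600 mg = 725.6 g.
(a) Product at 9.7% available chlorine: 725.6 / 0.097 = 7480 g.
(a) Volume at density 1.09 g/mL: 7480 g ÷ 1.09 g/mL = 6863 mL.

(b) Volume: 2380 m³ = 2,380,000 L.
(b) Hardness to add: (122 − 76) = 46 mg/L as CaCO₃ × 2,380,000 L = 109,500 g as CaCO₃.
(b) Moles of Ca²⁺ (1 mol Ca²⁺ ≡ 1 mol CaCO₃): 109,500 / 100.1 g/mol = 1094 mol.
(b) Mass of CaCl₂·2H₂O: 1094 × 147 = 160,800 g.

(a) 6.86 L; (b) 161 kg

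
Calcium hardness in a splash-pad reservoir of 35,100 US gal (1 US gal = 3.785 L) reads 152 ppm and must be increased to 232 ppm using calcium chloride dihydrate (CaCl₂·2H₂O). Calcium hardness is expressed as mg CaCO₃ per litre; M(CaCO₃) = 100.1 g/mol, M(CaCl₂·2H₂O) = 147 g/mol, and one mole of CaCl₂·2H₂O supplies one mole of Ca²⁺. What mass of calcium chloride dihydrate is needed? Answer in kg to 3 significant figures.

Volume: 35,100 US gal × 3.785 L/gal = 132,854 L.
Hardness to add: (232 − 152) = 80 mg/L as CaCO₃ × 132,854 L = 10,630 g as CaCO₃.
Moles of Ca²⁺ (1 mol Ca²⁺ ≡ 1 mol CaCO₃): 10,630 / 100.1 g/mol = 106.2 mol.
Mass of CaCl₂·2H₂O: 106.2 × 147 = 15,610 g.

15.6 kg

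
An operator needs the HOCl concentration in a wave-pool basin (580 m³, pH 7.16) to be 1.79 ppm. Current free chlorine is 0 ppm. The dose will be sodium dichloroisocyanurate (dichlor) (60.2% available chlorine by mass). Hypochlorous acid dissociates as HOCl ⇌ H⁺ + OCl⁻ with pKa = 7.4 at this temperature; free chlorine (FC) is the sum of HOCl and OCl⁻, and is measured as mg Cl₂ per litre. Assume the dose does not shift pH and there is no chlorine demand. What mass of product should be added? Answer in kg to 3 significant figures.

2.72 kg

Volume: 580 m³ = 580,000 L.
[OCl⁻]/[HOCl] = 10^(pH − pKa) = 10^(7.16 − 7.4) = 0.5754; fraction as HOCl = 1/(1 + 0.5754) = 0.6347.
Free chlorine required for 1.79 ppm HOCl: 1.79 / 0.6347 = 2.82 ppm.
FC to add: 2.82 − 0 = 2.82 mg/L as Cl₂.
Cl₂ equivalent: 2.82 mg/L × 580,000 L = 1636 g.
Product at 60.2% available Cl: 1636 / 0.602 = 2717 g.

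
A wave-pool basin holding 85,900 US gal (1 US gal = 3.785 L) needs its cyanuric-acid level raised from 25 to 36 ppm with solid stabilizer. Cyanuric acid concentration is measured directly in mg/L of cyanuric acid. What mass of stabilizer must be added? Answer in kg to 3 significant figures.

3.58 kg

Volume: 85,900 US gal × 3.785 L/gal = 325,132 L.
CYA to add: (36 − 25) = 11 mg/L × 325,132 L = 3576 g cyanuric acid.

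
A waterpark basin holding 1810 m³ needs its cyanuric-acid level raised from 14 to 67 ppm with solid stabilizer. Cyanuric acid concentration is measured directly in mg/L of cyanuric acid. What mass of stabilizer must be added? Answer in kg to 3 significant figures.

Volume: 1810 m³ = 1,810,000 L.
CYA to add: (67 − 14) = 53 mg/L × 1,810,000 L = 95,930 g cyanuric acid.

95.9 kg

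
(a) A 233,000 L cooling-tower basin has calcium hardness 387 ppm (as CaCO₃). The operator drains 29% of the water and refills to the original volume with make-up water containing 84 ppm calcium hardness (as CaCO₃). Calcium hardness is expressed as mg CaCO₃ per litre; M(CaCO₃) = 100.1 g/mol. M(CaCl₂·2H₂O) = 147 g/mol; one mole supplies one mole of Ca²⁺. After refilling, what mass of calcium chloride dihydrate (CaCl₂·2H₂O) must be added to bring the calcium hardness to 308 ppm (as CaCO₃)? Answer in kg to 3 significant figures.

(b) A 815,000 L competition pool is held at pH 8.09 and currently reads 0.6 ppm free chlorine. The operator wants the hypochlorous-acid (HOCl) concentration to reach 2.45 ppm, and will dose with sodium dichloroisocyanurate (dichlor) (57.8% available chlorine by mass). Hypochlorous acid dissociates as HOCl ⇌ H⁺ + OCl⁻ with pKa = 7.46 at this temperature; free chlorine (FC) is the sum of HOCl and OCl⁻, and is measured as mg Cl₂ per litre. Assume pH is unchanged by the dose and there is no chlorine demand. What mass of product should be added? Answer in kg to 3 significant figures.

(a) 3.04 kg; (b) 17.3 kg

(a) After draining 29% and refilling: 387 × 0.71 + 84 × 0.29 = 299.13 ppm.
(a) Deficit to target: 308 − 299.13 = 8.87 mg/L.
(a) As CaCO₃: 8.87 mg/L × 233,000 L = 2067 g; ÷ 100.1 = 20.65 mol Ca²⁺.
(a) Mass: 20.65 × 147 = 3035 g.

(b) [OCl⁻]/[HOCl] = 10^(pH − pKa) = 10^(8.09 − 7.46) = 4.266; fraction as HOCl = 1/(1 + 4.266) = 0.1899.
(b) Free chlorine required for 2.45 ppm HOCl: 2.45 / 0.1899 = 12.9 ppm.
(b) FC to add: 12.9 − 0.6 = 12.3 mg/L as Cl₂.
(b) Cl₂ equivalent: 12.3 mg/L × 815,000 L = 10,030 g.
(b) Product at 57.8% available Cl: 10,030 / 0.578 = 17,350 g.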